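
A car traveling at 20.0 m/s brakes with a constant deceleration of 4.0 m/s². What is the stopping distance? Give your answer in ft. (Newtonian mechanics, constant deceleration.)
d = v₀² / (2a) (with unit conversion) = 164.0 ft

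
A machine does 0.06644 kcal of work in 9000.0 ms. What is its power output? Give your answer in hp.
P = W/t = 278 J / 9 s = 30.89 W = 0.04142 hp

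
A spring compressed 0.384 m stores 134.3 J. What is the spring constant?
PE = ½kx² → k = 2PE/x² = 2×134.3/0.384² = 1822.0 N/m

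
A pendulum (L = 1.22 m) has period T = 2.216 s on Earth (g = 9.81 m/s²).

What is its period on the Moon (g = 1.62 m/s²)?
T = 2π√(L/g), so T_moon/T_earth = √(g_earth/g_moon)
T_moon = 2π√(1.22/1.62) = 5.453 s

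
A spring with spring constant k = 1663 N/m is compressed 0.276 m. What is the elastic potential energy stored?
PE = ½kx² = ½×1663×0.276² = 63.34 J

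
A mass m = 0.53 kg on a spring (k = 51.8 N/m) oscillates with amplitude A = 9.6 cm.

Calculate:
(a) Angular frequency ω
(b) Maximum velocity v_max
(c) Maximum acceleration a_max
ω = √(k/m) = √(51.8/0.53) = 9.886 rad/s
v_max = ωA = 9.886×0.096 = 0.9491 m/s
a_max = ω²A = 9.886²×0.096 = 9.383 m/s²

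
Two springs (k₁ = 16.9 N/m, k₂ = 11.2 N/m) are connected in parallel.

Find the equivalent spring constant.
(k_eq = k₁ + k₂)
k_eq = k₁ + k₂ = 16.9 + 11.2 = 28.1 N/m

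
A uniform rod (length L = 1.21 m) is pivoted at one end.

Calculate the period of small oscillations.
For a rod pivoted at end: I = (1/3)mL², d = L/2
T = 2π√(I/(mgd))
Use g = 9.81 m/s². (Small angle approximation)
I/m = (1/3)L² = 0.488 m²; d = L/2 = 0.605 m
T = 2π√(I/(mgd)) = 2π√(0.488/(9.81×0.605)) = 1.802 s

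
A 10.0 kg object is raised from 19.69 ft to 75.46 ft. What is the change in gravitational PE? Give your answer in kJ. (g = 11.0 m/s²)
ΔPE = mg(h₂ − h₁) = 10 kg × 11.0 m/s² × (23 − 6.002) m = 1870 J = 1.87 kJ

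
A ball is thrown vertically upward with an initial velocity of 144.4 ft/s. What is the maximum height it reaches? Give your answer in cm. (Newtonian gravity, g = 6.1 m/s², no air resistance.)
h_max = v₀²/(2g) (with unit conversion) = 15880.0 cm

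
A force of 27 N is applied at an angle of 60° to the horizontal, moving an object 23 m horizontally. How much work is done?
W = Fd cosθ = 27×23×cos(60°) = 310.5 J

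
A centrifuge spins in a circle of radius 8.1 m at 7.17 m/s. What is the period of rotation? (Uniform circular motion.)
T = 2πr/v = 2π×8.1/7.17 = 7.1 s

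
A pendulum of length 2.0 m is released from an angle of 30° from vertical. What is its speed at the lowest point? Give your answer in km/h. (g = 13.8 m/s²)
h = L(1 − cosθ) = 2.0×(1 − cos30°) = 0.2679 m
v = √(2gh) = √(2×13.8×0.2679) = 2.719 m/s = 9.79 km/h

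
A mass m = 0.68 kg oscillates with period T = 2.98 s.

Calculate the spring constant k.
T = 2π√(m/k) → k = m(2π/T)² = 0.68×(2π/2.98)² = 3.023 N/m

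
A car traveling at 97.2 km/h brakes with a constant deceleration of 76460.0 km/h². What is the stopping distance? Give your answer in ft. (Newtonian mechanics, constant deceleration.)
d = v₀² / (2a) (with unit conversion) = 202.7 ft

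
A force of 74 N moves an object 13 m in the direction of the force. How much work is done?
W = Fd = 74×13 = 962.0 J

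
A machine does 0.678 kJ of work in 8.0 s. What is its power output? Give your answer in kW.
P = W/t = 678 J / 8 s = 84.75 W = 0.08475 kW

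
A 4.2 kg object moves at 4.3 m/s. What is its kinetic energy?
KE = ½mv² = ½×4.2×4.3² = 38.829 J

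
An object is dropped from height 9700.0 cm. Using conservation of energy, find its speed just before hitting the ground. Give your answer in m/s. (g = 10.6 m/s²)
mgh = ½mv² → v = √(2gh) = √(2×10.6×97) = 45.35 m/s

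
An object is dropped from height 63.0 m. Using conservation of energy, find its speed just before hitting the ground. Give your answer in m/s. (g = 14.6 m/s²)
mgh = ½mv² → v = √(2gh) = √(2×14.6×63) = 42.89 m/s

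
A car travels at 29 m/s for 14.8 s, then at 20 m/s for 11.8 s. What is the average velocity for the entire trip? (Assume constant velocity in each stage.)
d₁ = v₁t₁ = 29 × 14.8 = 429.2 m
d₂ = v₂t₂ = 20 × 11.8 = 236 m
d_total = 665.2 m, t_total = 26.6 s
v_avg = d_total/t_total = 665.2/26.6 = 25.01 m/s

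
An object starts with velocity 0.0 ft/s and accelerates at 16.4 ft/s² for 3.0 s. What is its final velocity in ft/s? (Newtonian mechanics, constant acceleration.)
v = v₀ + at (with unit conversion) = 49.2 ft/s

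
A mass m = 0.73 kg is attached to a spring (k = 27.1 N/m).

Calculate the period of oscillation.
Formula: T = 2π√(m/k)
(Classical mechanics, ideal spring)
T = 2π√(m/k) = 2π√(0.73/27.1) = 1.031 s; f = 1/T = 0.9697 Hz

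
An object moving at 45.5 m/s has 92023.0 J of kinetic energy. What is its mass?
KE = ½mv² → m = 2KE/v² = 2×92023.0/45.5² = 88.9 kg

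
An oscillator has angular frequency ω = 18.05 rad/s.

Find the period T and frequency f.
T = 2π/ω = 2π/18.05 = 0.3481 s; f = ω/2π = 2.873 Hz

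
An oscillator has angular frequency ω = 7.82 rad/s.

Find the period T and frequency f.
T = 2π/ω = 2π/7.82 = 0.8035 s; f = ω/2π = 1.245 Hz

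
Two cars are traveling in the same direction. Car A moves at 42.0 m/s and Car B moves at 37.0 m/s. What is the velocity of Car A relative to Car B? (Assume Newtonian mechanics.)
v_rel = v_A - v_B = 42.0 - 37.0 = 5.0 m/s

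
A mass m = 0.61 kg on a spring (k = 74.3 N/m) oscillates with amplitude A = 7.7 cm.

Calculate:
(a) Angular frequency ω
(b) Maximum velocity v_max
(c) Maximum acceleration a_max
ω = √(k/m) = √(74.3/0.61) = 11.04 rad/s
v_max = ωA = 11.04×0.077 = 0.8498 m/s
a_max = ω²A = 11.04²×0.077 = 9.379 m/s²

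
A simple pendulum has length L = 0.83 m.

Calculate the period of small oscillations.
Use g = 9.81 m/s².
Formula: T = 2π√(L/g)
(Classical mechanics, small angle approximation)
T = 2π√(L/g) = 2π√(0.83/9.81) = 1.828 s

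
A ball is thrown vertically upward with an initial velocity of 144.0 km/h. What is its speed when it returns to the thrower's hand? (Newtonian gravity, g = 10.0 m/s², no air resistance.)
By conservation of energy, the ball returns at the same speed = 144.0 km/h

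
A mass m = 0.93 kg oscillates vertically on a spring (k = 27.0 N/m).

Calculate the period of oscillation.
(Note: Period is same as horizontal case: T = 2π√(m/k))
T = 2π√(m/k) = 2π√(0.93/27.0) = 1.166 s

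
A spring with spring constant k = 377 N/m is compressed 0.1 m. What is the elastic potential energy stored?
PE = ½kx² = ½×377×0.1² = 1.885 J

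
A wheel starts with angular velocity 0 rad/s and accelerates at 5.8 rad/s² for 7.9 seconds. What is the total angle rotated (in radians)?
θ = ω₀t + ½αt² = 0×7.9 + ½×5.8×7.9² = 180.99 rad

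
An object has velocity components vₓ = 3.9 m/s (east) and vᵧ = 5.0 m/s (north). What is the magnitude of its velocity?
|v| = √(vₓ² + vᵧ²) = √(3.9² + 5.0²) = √(40.21) = 6.34 m/s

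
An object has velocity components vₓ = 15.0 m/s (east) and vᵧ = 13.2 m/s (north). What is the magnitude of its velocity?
|v| = √(vₓ² + vᵧ²) = √(15.0² + 13.2²) = √(399.24) = 19.98 m/s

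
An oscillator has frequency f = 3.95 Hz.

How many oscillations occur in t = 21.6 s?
n = f×t = 3.95×21.6 = 85.32 oscillations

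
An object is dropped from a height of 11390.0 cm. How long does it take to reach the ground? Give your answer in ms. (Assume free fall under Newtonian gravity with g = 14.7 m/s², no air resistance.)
t = √(2h/g) (with unit conversion) = 3937.0 ms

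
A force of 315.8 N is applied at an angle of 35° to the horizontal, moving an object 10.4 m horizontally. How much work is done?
W = Fd cosθ = 315.8×10.4×cos(35°) = 2690.4 J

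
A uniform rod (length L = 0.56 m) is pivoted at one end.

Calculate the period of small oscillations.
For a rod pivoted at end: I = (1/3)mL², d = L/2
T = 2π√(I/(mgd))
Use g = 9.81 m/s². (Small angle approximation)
I/m = (1/3)L² = 0.1045 m²; d = L/2 = 0.28 m
T = 2π√(I/(mgd)) = 2π√(0.1045/(9.81×0.28)) = 1.226 s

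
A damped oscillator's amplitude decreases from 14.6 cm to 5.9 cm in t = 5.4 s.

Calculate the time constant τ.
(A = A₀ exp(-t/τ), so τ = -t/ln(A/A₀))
A/A₀ = 5.9/14.6 = 0.4041; ln(A/A₀) = -0.9061
τ = −t/ln(A/A₀) = −5.4/-0.9061 = 5.96 s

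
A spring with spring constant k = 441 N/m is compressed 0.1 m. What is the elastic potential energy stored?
PE = ½kx² = ½×441×0.1² = 2.205 J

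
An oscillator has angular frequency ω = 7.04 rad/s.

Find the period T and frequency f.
T = 2π/ω = 2π/7.04 = 0.8925 s; f = ω/2π = 1.12 Hz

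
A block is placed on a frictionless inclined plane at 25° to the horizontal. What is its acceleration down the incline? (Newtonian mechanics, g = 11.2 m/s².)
a = g sin(θ) = 11.2 × sin(25°) = 11.2 × 0.4226 = 4.73 m/s²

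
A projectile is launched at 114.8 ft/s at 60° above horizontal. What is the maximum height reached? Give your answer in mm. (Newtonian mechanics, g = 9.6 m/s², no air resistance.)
H = v₀²sin²(θ)/(2g) (with unit conversion) = 47830.0 mm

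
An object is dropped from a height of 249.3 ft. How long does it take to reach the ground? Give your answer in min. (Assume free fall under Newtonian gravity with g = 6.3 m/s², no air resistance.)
t = √(2h/g) (with unit conversion) = 0.08186 min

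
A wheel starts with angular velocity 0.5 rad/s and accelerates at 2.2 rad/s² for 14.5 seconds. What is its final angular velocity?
ω = ω₀ + αt = 0.5 + 2.2 × 14.5 = 32.4 rad/s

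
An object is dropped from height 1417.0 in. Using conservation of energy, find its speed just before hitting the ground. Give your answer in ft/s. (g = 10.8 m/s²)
mgh = ½mv² → v = √(2gh) = √(2×10.8×35.99) = 27.88 m/s = 91.48 ft/s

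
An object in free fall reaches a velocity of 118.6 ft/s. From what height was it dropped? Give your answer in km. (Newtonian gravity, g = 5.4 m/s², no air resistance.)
h = v²/(2g) (with unit conversion) = 0.121 km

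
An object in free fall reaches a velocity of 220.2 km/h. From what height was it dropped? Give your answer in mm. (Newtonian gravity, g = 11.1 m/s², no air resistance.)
h = v²/(2g) (with unit conversion) = 168500.0 mm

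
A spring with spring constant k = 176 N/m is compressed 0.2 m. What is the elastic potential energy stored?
PE = ½kx² = ½×176×0.2² = 3.52 J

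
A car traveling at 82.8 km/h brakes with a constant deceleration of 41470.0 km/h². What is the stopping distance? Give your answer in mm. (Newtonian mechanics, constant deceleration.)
d = v₀² / (2a) (with unit conversion) = 82660.0 mm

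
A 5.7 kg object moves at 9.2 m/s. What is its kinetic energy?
KE = ½mv² = ½×5.7×9.2² = 241.224 J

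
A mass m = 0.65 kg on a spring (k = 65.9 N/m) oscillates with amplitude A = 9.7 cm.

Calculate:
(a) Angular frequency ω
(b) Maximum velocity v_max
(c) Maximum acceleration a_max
ω = √(k/m) = √(65.9/0.65) = 10.07 rad/s
v_max = ωA = 10.07×0.097 = 0.9767 m/s
a_max = ω²A = 10.07²×0.097 = 9.834 m/s²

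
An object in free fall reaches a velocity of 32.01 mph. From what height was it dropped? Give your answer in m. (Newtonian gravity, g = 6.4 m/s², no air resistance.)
h = v²/(2g) (with unit conversion) = 16.0 m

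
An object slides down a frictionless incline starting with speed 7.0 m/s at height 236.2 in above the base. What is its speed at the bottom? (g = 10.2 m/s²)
½mv₀² + mgh = ½mv² → v = √(v₀² + 2gh) = √(7² + 2×10.2×5.999) = 13.09 m/s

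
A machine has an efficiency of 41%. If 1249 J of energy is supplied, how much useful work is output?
W_out = η × W_in = 0.41 × 1249 = 512.09 J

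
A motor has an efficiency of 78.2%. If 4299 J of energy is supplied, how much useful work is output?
W_out = η × W_in = 0.782 × 4299 = 3361.8 J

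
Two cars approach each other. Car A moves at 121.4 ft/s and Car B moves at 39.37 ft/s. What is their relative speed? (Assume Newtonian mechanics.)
v_rel = v_A + v_B = 121.4 + 39.37 = 160.8 ft/s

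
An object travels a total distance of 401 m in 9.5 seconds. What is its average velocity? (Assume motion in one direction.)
v_avg = Δd / Δt = 401 / 9.5 = 42.21 m/s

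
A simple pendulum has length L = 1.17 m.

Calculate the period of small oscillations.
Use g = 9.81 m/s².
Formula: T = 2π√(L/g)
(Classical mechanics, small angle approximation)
T = 2π√(L/g) = 2π√(1.17/9.81) = 2.17 s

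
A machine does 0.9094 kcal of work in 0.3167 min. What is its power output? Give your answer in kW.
P = W/t = 3805 J / 19 s = 200.2 W = 0.2002 kW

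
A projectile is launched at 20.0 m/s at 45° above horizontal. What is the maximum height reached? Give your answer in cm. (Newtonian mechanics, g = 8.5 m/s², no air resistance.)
H = v₀²sin²(θ)/(2g) (with unit conversion) = 1176.0 cm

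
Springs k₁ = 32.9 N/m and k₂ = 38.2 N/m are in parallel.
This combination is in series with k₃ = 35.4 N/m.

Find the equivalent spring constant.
k₁₂ = k₁ + k₂ = 71.1 N/m (parallel)
1/k_eq = 1/k₁₂ + 1/k₃ → k_eq = 23.63 N/m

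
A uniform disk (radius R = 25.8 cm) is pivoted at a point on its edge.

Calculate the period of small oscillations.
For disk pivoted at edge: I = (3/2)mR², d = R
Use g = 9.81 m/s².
I/m = (3/2)R² = 0.09985 m²; d = R = 0.258 m
T = 2π√((3/2)R²/(gR)) = 2π√(3R/(2g)) = 1.248 s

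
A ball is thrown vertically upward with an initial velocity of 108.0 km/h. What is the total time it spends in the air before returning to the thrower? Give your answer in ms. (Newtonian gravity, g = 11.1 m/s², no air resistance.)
t_total = 2v₀/g (with unit conversion) = 5405.0 ms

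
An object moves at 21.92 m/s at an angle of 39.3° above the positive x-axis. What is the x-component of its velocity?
vₓ = v cos(θ) = 21.92 × cos(39.3°) = 16.96 m/s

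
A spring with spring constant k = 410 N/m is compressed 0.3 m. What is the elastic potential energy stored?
PE = ½kx² = ½×410×0.3² = 18.45 J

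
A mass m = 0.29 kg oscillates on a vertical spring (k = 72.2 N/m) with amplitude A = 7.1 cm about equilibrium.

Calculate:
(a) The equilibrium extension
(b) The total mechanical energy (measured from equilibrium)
x_eq = mg/k = 0.29×9.81/72.2 = 0.0394 m = 3.94 cm
E = ½kA² = ½×72.2×(0.071)² = 0.182 J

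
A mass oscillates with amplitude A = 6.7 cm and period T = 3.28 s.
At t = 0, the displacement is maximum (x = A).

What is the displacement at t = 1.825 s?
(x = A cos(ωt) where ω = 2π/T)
ω = 2π/T = 2π/3.28 = 1.916 rad/s
x = A cos(ωt) = 6.7×cos(1.916×1.825) = -6.284 cm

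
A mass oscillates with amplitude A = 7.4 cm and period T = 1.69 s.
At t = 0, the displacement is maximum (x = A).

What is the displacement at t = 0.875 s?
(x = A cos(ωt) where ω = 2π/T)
ω = 2π/T = 2π/1.69 = 3.718 rad/s
x = A cos(ωt) = 7.4×cos(3.718×0.875) = -7.354 cm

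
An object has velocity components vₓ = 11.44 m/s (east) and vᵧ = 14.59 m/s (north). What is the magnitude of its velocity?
|v| = √(vₓ² + vᵧ²) = √(11.44² + 14.59²) = √(343.742) = 18.54 m/s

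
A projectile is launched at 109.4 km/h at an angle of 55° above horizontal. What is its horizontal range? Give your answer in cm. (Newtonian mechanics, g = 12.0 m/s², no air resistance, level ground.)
R = v₀² sin(2θ) / g (with unit conversion) = 7232.0 cm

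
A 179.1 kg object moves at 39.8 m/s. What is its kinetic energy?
KE = ½mv² = ½×179.1×39.8² = 141850.8 J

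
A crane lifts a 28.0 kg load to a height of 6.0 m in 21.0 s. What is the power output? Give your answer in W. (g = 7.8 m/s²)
W = mgh = 28×7.8×6 = 1310 J
P = W/t = 1310/21 = 62.4 W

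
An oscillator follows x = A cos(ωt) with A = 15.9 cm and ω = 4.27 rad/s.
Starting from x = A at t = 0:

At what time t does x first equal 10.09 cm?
cos(ωt) = x/A = 10.09/15.9 = 0.6346
ωt = arccos(0.6346) = 0.8833 rad
t = 0.8833/4.27 = 0.2069 s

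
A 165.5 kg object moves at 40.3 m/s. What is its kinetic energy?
KE = ½mv² = ½×165.5×40.3² = 134393.4 J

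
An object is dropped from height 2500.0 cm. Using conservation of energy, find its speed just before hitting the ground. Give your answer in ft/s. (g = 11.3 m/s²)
mgh = ½mv² → v = √(2gh) = √(2×11.3×25) = 23.77 m/s = 77.98 ft/s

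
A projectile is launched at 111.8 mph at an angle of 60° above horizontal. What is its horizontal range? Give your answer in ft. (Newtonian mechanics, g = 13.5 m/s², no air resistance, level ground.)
R = v₀² sin(2θ) / g (with unit conversion) = 525.7 ft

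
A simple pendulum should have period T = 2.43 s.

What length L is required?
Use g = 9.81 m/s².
T = 2π√(L/g) → L = g(T/2π)² = 9.81×(2.43/2π)² = 1.467 m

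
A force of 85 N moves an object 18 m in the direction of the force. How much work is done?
W = Fd = 85×18 = 1530.0 J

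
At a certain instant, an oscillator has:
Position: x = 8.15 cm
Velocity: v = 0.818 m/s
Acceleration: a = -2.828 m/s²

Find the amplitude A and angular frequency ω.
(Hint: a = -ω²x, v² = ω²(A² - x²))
a = −ω²x → ω = √(|a|/x) = √(2.828/0.0815) = 5.891 rad/s
v² = ω²(A² − x²) → A = √(x² + v²/ω²) = √(0.0815² + 0.818²/5.891²) = 0.161 m = 16.1 cm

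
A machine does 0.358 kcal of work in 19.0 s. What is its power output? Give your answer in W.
P = W/t = 1498 J / 19 s = 78.84 W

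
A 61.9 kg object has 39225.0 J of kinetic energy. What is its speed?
KE = ½mv² → v = √(2KE/m) = √(2×39225.0/61.9) = 35.6 m/s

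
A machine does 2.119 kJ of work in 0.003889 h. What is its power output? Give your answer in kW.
P = W/t = 2119 J / 14 s = 151.4 W = 0.1514 kW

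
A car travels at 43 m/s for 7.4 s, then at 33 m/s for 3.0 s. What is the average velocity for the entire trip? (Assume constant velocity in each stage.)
d₁ = v₁t₁ = 43 × 7.4 = 318.2 m
d₂ = v₂t₂ = 33 × 3.0 = 99 m
d_total = 417.2 m, t_total = 10.4 s
v_avg = d_total/t_total = 417.2/10.4 = 40.12 m/s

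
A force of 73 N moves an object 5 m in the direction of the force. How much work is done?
W = Fd = 73×5 = 365.0 J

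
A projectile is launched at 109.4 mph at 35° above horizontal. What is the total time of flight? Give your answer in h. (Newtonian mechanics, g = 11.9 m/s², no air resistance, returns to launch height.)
T = 2v₀sin(θ)/g (with unit conversion) = 0.00131 h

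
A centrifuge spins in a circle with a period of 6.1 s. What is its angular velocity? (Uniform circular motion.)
ω = 2π/T = 2π/6.1 = 1.03 rad/s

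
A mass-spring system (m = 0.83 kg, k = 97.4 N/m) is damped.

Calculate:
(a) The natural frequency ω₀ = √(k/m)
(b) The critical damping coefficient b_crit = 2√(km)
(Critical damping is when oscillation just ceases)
ω₀ = √(k/m) = √(97.4/0.83) = 10.83 rad/s
b_crit = 2√(km) = 2√(97.4×0.83) = 17.98 kg/s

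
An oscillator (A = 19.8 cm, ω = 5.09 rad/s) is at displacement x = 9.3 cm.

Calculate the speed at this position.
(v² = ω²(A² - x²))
v = ω√(A² − x²) = 5.09×√(0.198² − 0.093²) = 0.8897 m/s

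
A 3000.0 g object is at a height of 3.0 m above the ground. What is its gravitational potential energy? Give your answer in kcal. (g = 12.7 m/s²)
PE = mgh = 3 kg × 12.7 m/s² × 3 m = 114.3 J = 0.02732 kcal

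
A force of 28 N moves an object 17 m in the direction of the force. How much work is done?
W = Fd = 28×17 = 476.0 J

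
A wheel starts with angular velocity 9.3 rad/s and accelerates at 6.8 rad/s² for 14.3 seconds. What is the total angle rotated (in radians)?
θ = ω₀t + ½αt² = 9.3×14.3 + ½×6.8×14.3² = 828.26 rad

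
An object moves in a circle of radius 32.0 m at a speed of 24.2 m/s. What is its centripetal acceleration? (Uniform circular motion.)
a_c = v²/r = 24.2²/32.0 = 585.64/32.0 = 18.3 m/s²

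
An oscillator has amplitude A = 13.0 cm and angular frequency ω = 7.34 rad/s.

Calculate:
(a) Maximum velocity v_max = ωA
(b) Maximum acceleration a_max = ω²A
v_max = ωA = 7.34×0.13 = 0.9542 m/s
a_max = ω²A = 7.34²×0.13 = 7.004 m/s²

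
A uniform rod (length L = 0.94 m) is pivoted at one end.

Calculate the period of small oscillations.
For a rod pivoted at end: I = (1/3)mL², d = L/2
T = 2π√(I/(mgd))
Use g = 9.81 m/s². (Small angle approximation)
I/m = (1/3)L² = 0.2945 m²; d = L/2 = 0.47 m
T = 2π√(I/(mgd)) = 2π√(0.2945/(9.81×0.47)) = 1.588 s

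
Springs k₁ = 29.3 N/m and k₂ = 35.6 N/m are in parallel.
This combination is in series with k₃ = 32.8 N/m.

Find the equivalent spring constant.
k₁₂ = k₁ + k₂ = 64.9 N/m (parallel)
1/k_eq = 1/k₁₂ + 1/k₃ → k_eq = 21.79 N/m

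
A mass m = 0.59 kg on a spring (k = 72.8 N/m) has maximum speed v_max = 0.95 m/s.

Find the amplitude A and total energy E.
½mv²_max = ½kA² → A = v_max√(m/k) = 0.95×√(0.59/72.8) = 0.08552 m = 8.552 cm
E = ½mv²_max = ½×0.59×0.95² = 0.2662 J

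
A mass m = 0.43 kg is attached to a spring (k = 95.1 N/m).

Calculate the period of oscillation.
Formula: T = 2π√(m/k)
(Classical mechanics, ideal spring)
T = 2π√(m/k) = 2π√(0.43/95.1) = 0.4225 s; f = 1/T = 2.367 Hz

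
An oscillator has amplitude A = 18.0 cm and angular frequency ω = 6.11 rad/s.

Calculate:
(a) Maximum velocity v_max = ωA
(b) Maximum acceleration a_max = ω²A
v_max = ωA = 6.11×0.18 = 1.1 m/s
a_max = ω²A = 6.11²×0.18 = 6.72 m/s²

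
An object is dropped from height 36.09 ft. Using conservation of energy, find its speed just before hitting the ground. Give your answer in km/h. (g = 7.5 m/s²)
mgh = ½mv² → v = √(2gh) = √(2×7.5×11) = 12.85 m/s = 46.24 km/h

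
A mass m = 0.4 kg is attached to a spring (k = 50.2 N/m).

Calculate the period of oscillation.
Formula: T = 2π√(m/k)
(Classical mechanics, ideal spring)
T = 2π√(m/k) = 2π√(0.4/50.2) = 0.5609 s; f = 1/T = 1.783 Hz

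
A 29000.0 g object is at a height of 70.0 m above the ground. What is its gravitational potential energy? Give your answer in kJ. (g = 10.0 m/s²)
PE = mgh = 29 kg × 10.0 m/s² × 70 m = 2.03e+04 J = 20.3 kJ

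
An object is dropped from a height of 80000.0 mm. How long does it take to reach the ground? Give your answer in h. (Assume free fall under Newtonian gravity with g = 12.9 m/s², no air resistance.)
t = √(2h/g) (with unit conversion) = 0.0009783 h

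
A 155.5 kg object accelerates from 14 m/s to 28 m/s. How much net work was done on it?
W_net = ΔKE = ½m(v₂² − v₁²) = ½×155.5×(28² − 14²) = 45717.0 J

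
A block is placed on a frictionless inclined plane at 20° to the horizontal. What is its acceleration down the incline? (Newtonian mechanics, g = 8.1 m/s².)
a = g sin(θ) = 8.1 × sin(20°) = 8.1 × 0.342 = 2.77 m/s²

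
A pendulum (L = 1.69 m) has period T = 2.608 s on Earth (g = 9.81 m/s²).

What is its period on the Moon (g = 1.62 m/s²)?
T = 2π√(L/g), so T_moon/T_earth = √(g_earth/g_moon)
T_moon = 2π√(1.69/1.62) = 6.417 s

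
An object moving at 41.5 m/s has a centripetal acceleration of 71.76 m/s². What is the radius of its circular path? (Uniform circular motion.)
r = v²/a_c = 41.5²/71.76 = 24.0 m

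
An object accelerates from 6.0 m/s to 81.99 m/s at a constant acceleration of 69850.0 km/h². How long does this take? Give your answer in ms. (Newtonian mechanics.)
t = (v - v₀)/a (with unit conversion) = 14100.0 ms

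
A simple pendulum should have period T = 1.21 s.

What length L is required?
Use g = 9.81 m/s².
T = 2π√(L/g) → L = g(T/2π)² = 9.81×(1.21/2π)² = 0.3638 m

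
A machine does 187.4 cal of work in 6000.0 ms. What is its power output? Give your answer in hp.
P = W/t = 784.1 J / 6 s = 130.7 W = 0.1752 hp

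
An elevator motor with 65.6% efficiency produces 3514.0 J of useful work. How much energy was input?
W_in = W_out/η = 3514.0/0.656 = 5356.7 J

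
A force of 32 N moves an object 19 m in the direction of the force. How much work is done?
W = Fd = 32×19 = 608.0 J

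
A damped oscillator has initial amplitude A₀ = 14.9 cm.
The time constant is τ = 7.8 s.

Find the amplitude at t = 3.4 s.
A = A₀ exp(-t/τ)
A = A₀ exp(−t/τ) = 14.9×exp(−3.4/7.8) = 9.636 cm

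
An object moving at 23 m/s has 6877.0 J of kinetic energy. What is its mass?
KE = ½mv² → m = 2KE/v² = 2×6877.0/23² = 26.0 kg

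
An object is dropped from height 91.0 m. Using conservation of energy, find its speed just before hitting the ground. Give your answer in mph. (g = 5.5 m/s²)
mgh = ½mv² → v = √(2gh) = √(2×5.5×91) = 31.64 m/s = 70.77 mph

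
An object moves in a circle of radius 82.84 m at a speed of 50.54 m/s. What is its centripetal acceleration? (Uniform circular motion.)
a_c = v²/r = 50.54²/82.84 = 2554.29/82.84 = 30.83 m/s²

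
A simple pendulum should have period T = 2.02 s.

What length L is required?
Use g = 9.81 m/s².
T = 2π√(L/g) → L = g(T/2π)² = 9.81×(2.02/2π)² = 1.014 m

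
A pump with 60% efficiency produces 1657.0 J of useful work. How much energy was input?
W_in = W_out/η = 1657.0/0.6 = 2761.7 J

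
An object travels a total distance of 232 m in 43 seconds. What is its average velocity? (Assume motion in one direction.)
v_avg = Δd / Δt = 232 / 43 = 5.4 m/s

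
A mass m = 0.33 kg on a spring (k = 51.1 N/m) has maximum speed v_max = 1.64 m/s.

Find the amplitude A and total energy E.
½mv²_max = ½kA² → A = v_max√(m/k) = 1.64×√(0.33/51.1) = 0.1318 m = 13.18 cm
E = ½mv²_max = ½×0.33×1.64² = 0.4438 J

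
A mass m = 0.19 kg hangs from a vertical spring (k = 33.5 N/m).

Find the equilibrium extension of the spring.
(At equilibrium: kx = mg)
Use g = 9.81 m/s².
x_eq = mg/k = 0.19×9.81/33.5 = 0.05564 m = 5.564 cm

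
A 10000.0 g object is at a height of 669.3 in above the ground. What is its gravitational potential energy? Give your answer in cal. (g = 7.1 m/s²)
PE = mgh = 10 kg × 7.1 m/s² × 17 m = 1207 J = 288.5 cal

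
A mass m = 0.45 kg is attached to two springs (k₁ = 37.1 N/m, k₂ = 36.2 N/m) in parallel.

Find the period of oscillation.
k_eq = k₁+k₂ = 73.3 N/m
T = 2π√(m/k_eq) = 2π√(0.45/73.3) = 0.4923 s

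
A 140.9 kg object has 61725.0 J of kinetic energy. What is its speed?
KE = ½mv² → v = √(2KE/m) = √(2×61725.0/140.9) = 29.6 m/s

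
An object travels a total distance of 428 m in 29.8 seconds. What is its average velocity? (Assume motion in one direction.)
v_avg = Δd / Δt = 428 / 29.8 = 14.36 m/s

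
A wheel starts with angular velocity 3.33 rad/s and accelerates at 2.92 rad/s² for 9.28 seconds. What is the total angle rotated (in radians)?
θ = ω₀t + ½αt² = 3.33×9.28 + ½×2.92×9.28² = 156.64 rad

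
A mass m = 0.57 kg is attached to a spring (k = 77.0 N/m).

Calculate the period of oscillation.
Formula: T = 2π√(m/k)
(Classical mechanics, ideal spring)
T = 2π√(m/k) = 2π√(0.57/77.0) = 0.5406 s; f = 1/T = 1.85 Hz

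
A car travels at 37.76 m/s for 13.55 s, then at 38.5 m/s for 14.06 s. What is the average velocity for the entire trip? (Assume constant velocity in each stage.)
d₁ = v₁t₁ = 37.76 × 13.55 = 511.648 m
d₂ = v₂t₂ = 38.5 × 14.06 = 541.31 m
d_total = 1052.96 m, t_total = 27.61 s
v_avg = d_total/t_total = 1052.96/27.61 = 38.14 m/s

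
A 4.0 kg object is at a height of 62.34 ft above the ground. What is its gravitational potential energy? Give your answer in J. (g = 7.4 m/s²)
PE = mgh = 4 kg × 7.4 m/s² × 19 m = 562.4 J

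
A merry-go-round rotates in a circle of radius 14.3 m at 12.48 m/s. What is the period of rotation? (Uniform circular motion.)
T = 2πr/v = 2π×14.3/12.48 = 7.2 s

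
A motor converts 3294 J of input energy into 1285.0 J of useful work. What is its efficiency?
η = W_out/W_in = 1285.0/3294 = 0.3901 = 39.01%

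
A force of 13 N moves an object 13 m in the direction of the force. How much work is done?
W = Fd = 13×13 = 169.0 J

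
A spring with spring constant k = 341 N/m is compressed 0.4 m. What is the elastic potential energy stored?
PE = ½kx² = ½×341×0.4² = 27.28 J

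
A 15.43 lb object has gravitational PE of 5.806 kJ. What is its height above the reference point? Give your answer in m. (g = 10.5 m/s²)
PE = mgh → h = PE/(mg) = 5806 J / (6.999 kg × 10.5 m/s²) = 79.01 m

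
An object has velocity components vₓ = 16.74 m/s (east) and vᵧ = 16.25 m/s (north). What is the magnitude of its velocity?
|v| = √(vₓ² + vᵧ²) = √(16.74² + 16.25²) = √(544.29) = 23.33 m/s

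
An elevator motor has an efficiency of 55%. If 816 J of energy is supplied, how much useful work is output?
W_out = η × W_in = 0.55 × 816 = 448.8 J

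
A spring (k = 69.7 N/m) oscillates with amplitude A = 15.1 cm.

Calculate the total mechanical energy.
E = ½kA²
E = ½kA² = ½×69.7×(0.151)² = 0.7946 J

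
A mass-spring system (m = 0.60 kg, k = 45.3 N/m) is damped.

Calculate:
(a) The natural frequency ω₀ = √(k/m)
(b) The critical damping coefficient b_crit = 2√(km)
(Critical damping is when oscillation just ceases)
ω₀ = √(k/m) = √(45.3/0.6) = 8.689 rad/s
b_crit = 2√(km) = 2√(45.3×0.6) = 10.43 kg/s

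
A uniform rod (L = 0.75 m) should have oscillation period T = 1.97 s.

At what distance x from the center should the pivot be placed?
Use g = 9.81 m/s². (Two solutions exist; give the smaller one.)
T = 2π√((L²/12 + x²)/(gx)). Let c = T²g/(4π²) = 0.9644.
x² − cx + L²/12 = 0 → x = (c − √(c² − L²/3))/2 = 0.05134 m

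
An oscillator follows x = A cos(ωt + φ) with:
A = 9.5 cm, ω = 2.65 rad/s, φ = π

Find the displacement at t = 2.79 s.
x = A cos(ωt + φ) = 9.5×cos(2.65×2.79 + π) = -4.222 cm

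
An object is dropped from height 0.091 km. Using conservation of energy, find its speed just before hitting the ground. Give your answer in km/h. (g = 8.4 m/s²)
mgh = ½mv² → v = √(2gh) = √(2×8.4×91) = 39.1 m/s = 140.8 km/h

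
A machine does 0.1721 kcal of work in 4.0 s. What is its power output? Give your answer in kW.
P = W/t = 720.1 J / 4 s = 180 W = 0.18 kW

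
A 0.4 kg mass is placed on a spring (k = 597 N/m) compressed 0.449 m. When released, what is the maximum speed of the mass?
½kx² = ½mv² → v = x√(k/m) = 0.449×√(597/0.4) = 17.35 m/s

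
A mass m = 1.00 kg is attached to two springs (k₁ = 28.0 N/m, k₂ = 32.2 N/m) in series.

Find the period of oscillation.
k_eq = k₁k₂/(k₁+k₂) = 14.98 N/m
T = 2π√(m/k_eq) = 2π√(1.0/14.98) = 1.624 s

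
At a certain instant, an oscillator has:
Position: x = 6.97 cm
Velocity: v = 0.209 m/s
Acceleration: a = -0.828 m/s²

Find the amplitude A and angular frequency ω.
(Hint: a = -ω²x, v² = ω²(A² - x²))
a = −ω²x → ω = √(|a|/x) = √(0.828/0.0697) = 3.447 rad/s
v² = ω²(A² − x²) → A = √(x² + v²/ω²) = √(0.0697² + 0.209²/3.447²) = 0.09239 m = 9.239 cm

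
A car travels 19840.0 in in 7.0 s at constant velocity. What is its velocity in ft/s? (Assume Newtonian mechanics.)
v = d/t (with unit conversion) = 236.2 ft/s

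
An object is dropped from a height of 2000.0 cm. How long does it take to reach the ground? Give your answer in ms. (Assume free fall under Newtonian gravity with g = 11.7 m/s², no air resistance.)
t = √(2h/g) (with unit conversion) = 1849.0 ms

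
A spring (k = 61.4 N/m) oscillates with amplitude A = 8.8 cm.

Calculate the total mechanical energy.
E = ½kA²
E = ½kA² = ½×61.4×(0.088)² = 0.2377 J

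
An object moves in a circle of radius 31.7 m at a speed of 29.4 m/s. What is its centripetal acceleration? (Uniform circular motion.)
a_c = v²/r = 29.4²/31.7 = 864.36/31.7 = 27.27 m/s²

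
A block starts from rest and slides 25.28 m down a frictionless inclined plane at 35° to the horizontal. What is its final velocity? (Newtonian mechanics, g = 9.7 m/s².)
a = g sin(θ) = 9.7 × sin(35°) = 5.56 m/s²
v = √(2ad) = √(2 × 5.56 × 25.28) = 16.77 m/s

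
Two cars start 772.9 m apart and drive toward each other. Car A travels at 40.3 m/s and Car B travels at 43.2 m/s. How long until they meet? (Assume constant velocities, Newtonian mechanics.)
Combined speed: v_combined = 40.3 + 43.2 = 83.5 m/s
Time to meet: t = d/83.5 = 772.9/83.5 = 9.26 s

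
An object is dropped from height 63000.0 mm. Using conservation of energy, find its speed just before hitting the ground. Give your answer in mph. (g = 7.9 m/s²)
mgh = ½mv² → v = √(2gh) = √(2×7.9×63) = 31.55 m/s = 70.58 mph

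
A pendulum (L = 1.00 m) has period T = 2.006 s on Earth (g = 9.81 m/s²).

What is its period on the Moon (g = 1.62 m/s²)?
T = 2π√(L/g), so T_moon/T_earth = √(g_earth/g_moon)
T_moon = 2π√(1.0/1.62) = 4.937 s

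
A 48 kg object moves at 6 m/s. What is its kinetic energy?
KE = ½mv² = ½×48×6² = 864.0 J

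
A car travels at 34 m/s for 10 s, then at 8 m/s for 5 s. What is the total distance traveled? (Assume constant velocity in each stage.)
d₁ = v₁t₁ = 34 × 10 = 340 m
d₂ = v₂t₂ = 8 × 5 = 40 m
d_total = 340 + 40 = 380 m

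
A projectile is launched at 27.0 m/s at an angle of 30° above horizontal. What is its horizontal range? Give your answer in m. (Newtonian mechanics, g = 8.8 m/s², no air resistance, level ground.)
R = v₀² sin(2θ) / g = 71.74 m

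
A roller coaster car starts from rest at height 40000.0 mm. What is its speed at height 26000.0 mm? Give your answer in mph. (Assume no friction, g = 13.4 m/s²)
mgh₁ = ½mv₂² + mgh₂ → v₂ = √(2g(h₁−h₂)) = √(2×13.4×(40−26)) = 19.37 m/s = 43.33 mph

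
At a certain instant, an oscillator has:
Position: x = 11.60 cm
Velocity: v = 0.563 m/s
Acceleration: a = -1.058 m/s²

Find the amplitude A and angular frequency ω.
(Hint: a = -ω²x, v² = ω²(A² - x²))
a = −ω²x → ω = √(|a|/x) = √(1.058/0.116) = 3.02 rad/s
v² = ω²(A² − x²) → A = √(x² + v²/ω²) = √(0.116² + 0.563²/3.02²) = 0.2196 m = 21.96 cm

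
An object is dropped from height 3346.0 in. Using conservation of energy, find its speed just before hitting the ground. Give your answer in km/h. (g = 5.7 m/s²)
mgh = ½mv² → v = √(2gh) = √(2×5.7×84.99) = 31.13 m/s = 112.1 km/h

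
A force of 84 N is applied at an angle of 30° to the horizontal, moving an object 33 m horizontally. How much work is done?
W = Fd cosθ = 84×33×cos(30°) = 2400.6 J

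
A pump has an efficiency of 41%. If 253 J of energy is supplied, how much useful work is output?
W_out = η × W_in = 0.41 × 253 = 103.73 J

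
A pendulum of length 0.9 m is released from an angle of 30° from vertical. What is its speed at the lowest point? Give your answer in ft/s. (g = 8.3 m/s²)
h = L(1 − cosθ) = 0.9×(1 − cos30°) = 0.1206 m
v = √(2gh) = √(2×8.3×0.1206) = 1.415 m/s = 4.642 ft/s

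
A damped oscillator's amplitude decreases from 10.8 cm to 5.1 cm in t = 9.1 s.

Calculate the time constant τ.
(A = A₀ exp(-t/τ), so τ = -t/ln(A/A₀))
A/A₀ = 5.1/10.8 = 0.4722; ln(A/A₀) = -0.7503
τ = −t/ln(A/A₀) = −9.1/-0.7503 = 12.13 s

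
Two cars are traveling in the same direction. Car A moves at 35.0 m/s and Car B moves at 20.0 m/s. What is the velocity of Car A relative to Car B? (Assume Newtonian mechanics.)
v_rel = v_A - v_B = 35.0 - 20.0 = 15.0 m/s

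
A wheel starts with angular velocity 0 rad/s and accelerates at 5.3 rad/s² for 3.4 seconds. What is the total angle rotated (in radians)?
θ = ω₀t + ½αt² = 0×3.4 + ½×5.3×3.4² = 30.63 rad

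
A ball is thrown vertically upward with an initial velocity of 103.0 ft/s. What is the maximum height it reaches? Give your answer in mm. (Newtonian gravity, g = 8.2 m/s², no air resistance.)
h_max = v₀²/(2g) (with unit conversion) = 60100.0 mm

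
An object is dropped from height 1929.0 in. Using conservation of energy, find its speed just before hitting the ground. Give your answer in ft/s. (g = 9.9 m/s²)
mgh = ½mv² → v = √(2gh) = √(2×9.9×49) = 31.15 m/s = 102.2 ft/s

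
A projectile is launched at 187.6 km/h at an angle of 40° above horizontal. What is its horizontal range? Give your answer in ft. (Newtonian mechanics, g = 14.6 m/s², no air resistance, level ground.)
R = v₀² sin(2θ) / g (with unit conversion) = 601.0 ft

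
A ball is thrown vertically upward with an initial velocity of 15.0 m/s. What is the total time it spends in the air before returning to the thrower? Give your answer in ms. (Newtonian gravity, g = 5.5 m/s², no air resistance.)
t_total = 2v₀/g (with unit conversion) = 5455.0 ms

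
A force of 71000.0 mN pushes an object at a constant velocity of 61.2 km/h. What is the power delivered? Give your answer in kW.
P = Fv = 71 N × 17 m/s = 1207 W = 1.207 kW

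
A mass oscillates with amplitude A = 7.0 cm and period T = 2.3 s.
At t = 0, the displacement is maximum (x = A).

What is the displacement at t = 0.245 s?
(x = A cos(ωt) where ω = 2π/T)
ω = 2π/T = 2π/2.3 = 2.732 rad/s
x = A cos(ωt) = 7.0×cos(2.732×0.245) = 5.49 cm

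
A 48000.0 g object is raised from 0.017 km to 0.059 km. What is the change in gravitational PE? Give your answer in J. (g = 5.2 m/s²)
ΔPE = mg(h₂ − h₁) = 48 kg × 5.2 m/s² × (59 − 17) m = 1.048e+04 J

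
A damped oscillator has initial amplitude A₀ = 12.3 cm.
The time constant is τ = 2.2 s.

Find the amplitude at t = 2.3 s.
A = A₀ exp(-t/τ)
A = A₀ exp(−t/τ) = 12.3×exp(−2.3/2.2) = 4.324 cm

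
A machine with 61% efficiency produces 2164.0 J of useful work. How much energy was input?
W_in = W_out/η = 2164.0/0.61 = 3547.5 J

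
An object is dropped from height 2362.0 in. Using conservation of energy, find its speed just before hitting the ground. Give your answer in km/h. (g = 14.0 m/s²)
mgh = ½mv² → v = √(2gh) = √(2×14.0×59.99) = 40.99 m/s = 147.5 km/h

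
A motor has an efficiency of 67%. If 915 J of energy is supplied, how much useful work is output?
W_out = η × W_in = 0.67 × 915 = 613.05 J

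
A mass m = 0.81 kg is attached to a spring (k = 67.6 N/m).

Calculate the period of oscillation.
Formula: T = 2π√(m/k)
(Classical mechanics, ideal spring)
T = 2π√(m/k) = 2π√(0.81/67.6) = 0.6878 s; f = 1/T = 1.454 Hz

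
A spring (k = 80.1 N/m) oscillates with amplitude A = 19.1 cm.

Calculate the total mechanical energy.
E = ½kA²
E = ½kA² = ½×80.1×(0.191)² = 1.461 J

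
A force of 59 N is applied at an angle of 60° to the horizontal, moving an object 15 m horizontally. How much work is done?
W = Fd cosθ = 59×15×cos(60°) = 442.5 J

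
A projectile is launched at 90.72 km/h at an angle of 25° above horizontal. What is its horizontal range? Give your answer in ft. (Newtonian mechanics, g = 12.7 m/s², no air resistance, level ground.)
R = v₀² sin(2θ) / g (with unit conversion) = 125.7 ft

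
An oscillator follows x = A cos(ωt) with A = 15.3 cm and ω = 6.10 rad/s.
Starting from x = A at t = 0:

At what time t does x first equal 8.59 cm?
cos(ωt) = x/A = 8.59/15.3 = 0.5614
ωt = arccos(0.5614) = 0.9747 rad
t = 0.9747/6.1 = 0.1598 s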